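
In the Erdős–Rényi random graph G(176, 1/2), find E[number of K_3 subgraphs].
E[# K_3] = C(176, 3) · (1/2)^C(3, 2) = 893200 / 2^3 = 111650

For each 3-subset S of vertices (there are C(176, 3) = 893200 such S), let X_S = 1 if S induces a K_3 (all C(3, 2) = 3 edges present). Then P(X_S = 1) = (1/2)^3 = 1/8. By linearity of expectation, E[# K_3] = C(176, 3) · (1/2)^3 = 893200 / 8 = 111650.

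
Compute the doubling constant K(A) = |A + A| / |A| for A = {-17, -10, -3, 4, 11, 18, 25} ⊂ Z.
K = |A + A| / |A| = 13/7

Enumerate A + A = {a + b : a, b ∈ A}. With |A| = 7, there are |A|^2 = 49 ordered sum pairs; collecting distinct values, A + A = {-34, -27, -20, -13, -6, 1, 8, 15, 22, 29, 36, 43, 50}, so |A + A| = 13. Thus K = 13/7. Here |A + A| = 2|A| − 1 = 13, the minimum possible — so K = 13/7 is minimal, which holds iff A is an arithmetic progression.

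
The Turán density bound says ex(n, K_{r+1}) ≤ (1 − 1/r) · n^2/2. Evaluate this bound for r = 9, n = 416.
Turán density bound = (8/9) · 416^2/2 = 692224/9 ≈ 76913.7778

Turán's theorem: ex(n, K_{r+1}) is achieved by the complete r-partite Turán graph T(n, r) with parts as balanced as possible, and is at most (1 − 1/r) · n^2/2. For r = 9, n = 416: the density bound is (8/9) · 173056/2 = 692224/9 ≈ 76913.7778. The integer-valued extremum is e(T(416, 9)) = 76913, which is strictly less than the density bound 692224/9 since 9 ∤ 416 (the parts of T(416, 9) cannot all be equal).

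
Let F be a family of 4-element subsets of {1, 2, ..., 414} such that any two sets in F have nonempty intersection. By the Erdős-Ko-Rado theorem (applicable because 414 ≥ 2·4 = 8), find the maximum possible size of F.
max |F| = C(413, 3) = 11655686

Erdős-Ko-Rado (1961): when n ≥ 2k, max |F| = C(n−1, k−1). The bound is attained by the star {A : i ∈ A} for any fixed i ∈ [n]. Here C(414−1, 4−1) = C(413, 3) = 11655686.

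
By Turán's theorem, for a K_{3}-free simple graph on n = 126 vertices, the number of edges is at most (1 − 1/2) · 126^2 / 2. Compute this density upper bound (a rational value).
Turán density bound = (1/2) · 126^2/2 = 3969

Turán's theorem: ex(n, K_{r+1}) is achieved by the complete r-partite Turán graph T(n, r) with parts as balanced as possible, and is at most (1 − 1/r) · n^2/2. For r = 2, n = 126: the density bound is (1/2) · 15876/2 = 3969. Since 2 ∣ 126, the Turán graph T(126, 2) has parts of equal size 63, and its edge count e(T(126, 2)) = 3969 attains the density bound exactly.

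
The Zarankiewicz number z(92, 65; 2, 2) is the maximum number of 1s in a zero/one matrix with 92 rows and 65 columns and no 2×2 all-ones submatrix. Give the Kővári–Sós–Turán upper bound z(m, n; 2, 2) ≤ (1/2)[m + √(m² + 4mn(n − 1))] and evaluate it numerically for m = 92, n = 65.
z(92, 65; 2, 2) ≤ (1/2)[92 + √(92² + 4·92·65·64)] = (1/2)[92 + √1539344] = 666.3515

Kővári–Sós–Turán: let r_1, ..., r_92 be the row sums and z = Σ r_i the total number of 1s. Each pair of columns can share at most one row with both entries 1 (else a 2×2 all-ones block appears), so Σ_i C(r_i, 2) ≤ C(65, 2) = 2080. By convexity Σ_i C(r_i, 2) ≥ 92·C(z/92, 2) = z(z − 92)/(2·92), giving z² − 92z − 92·65·64 ≤ 0 and hence z ≤ (1/2)[92 + √(8464 + 4·382720)] = (1/2)[92 + √1539344] ≈ (1/2)(92 + 1240.703) = 666.3515.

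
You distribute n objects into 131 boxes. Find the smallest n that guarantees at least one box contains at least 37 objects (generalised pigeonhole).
n = (37 − 1)·131 + 1 = 4717

By the generalised pigeonhole principle, to guarantee some box contains ≥ r objects we need more than (r − 1) · k objects total. Threshold: n = (r − 1) · k + 1. With r = 37 and k = 131: n = 36 · 131 + 1 = 4716 + 1 = 4717. For n = 4716 = 36 · 131, we can put exactly 36 objects in every box, avoiding 37 in any single one — so 4717 is tight.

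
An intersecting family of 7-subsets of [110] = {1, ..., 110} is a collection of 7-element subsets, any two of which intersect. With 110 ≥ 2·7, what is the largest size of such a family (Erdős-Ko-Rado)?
max |F| = C(109, 6) = 2025023364

The Erdős-Ko-Rado theorem states: for n ≥ 2k, an intersecting family of k-subsets of an n-element set has size at most C(n − 1, k − 1), with equality for 'star' families {A ⊆ [n] : |A| = k, i ∈ A} (fix an element i). For n = 110, k = 7: C(109, 6) = 2025023364.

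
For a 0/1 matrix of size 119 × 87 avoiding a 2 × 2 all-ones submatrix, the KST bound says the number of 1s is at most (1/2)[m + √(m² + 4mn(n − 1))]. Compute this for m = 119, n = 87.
z(119, 87; 2, 2) ≤ (1/2)[119 + √(119² + 4·119·87·86)] = (1/2)[119 + √3575593] = 1004.9619

Kővári–Sós–Turán: let r_1, ..., r_119 be the row sums and z = Σ r_i the total number of 1s. Each pair of columns can share at most one row with both entries 1 (else a 2×2 all-ones block appears), so Σ_i C(r_i, 2) ≤ C(87, 2) = 3741. By convexity Σ_i C(r_i, 2) ≥ 119·C(z/119, 2) = z(z − 119)/(2·119), giving z² − 119z − 119·87·86 ≤ 0 and hence z ≤ (1/2)[119 + √(14161 + 4·890358)] = (1/2)[119 + √3575593] ≈ (1/2)(119 + 1890.9238) = 1004.9619.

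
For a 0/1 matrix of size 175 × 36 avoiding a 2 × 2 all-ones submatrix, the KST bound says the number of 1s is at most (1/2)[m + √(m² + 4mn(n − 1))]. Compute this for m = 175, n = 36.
z(175, 36; 2, 2) ≤ (1/2)[175 + √(175² + 4·175·36·35)] = (1/2)[175 + √912625] = 565.157

Kővári–Sós–Turán: let r_1, ..., r_175 be the row sums and z = Σ r_i the total number of 1s. Each pair of columns can share at most one row with both entries 1 (else a 2×2 all-ones block appears), so Σ_i C(r_i, 2) ≤ C(36, 2) = 630. By convexity Σ_i C(r_i, 2) ≥ 175·C(z/175, 2) = z(z − 175)/(2·175), giving z² − 175z − 175·36·35 ≤ 0 and hence z ≤ (1/2)[175 + √(30625 + 4·220500)] = (1/2)[175 + √912625] ≈ (1/2)(175 + 955.3141) = 565.157.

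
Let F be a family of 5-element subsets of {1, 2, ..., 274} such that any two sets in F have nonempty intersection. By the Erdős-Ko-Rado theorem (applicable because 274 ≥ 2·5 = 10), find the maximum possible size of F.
max |F| = C(273, 4) = 226387980

The Erdős-Ko-Rado theorem states: for n ≥ 2k, an intersecting family of k-subsets of an n-element set has size at most C(n − 1, k − 1), with equality for 'star' families {A ⊆ [n] : |A| = k, i ∈ A} (fix an element i). For n = 274, k = 5: C(273, 4) = 226387980.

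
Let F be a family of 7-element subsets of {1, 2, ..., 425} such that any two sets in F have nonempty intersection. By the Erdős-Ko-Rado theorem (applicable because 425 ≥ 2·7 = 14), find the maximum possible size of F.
max |F| = C(424, 6) = 7788101227116

The Erdős-Ko-Rado theorem states: for n ≥ 2k, an intersecting family of k-subsets of an n-element set has size at most C(n − 1, k − 1), with equality for 'star' families {A ⊆ [n] : |A| = k, i ∈ A} (fix an element i). For n = 425, k = 7: C(424, 6) = 7788101227116.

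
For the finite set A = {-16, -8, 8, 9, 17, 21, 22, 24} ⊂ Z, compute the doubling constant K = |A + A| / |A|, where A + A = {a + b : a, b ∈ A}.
K = |A + A| / |A| = 33/8

Enumerate A + A = {a + b : a, b ∈ A}. With |A| = 8, there are |A|^2 = 64 ordered sum pairs; collecting distinct values, A + A = {-32, -24, -16, -8, -7, 0, 1, 5, 6, 8, 9, 13, 14, 16, 17, 18, 25, 26, 29, 30, 31, 32, 33, 34, 38, 39, 41, 42, 43, 44, 45, 46, 48}, so |A + A| = 33. Thus K = 33/8. For comparison, the minimum possible |A + A| over all 8-element sets is 2·8 − 1 = 15 (so min K = 15/8), attained only by arithmetic progressions.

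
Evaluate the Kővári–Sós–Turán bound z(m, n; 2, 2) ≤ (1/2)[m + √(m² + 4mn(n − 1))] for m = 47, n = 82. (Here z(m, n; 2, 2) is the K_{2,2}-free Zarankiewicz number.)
z(47, 82; 2, 2) ≤ (1/2)[47 + √(47² + 4·47·82·81)] = (1/2)[47 + √1250905] = 582.7193

Kővári–Sós–Turán: let r_1, ..., r_47 be the row sums and z = Σ r_i the total number of 1s. Each pair of columns can share at most one row with both entries 1 (else a 2×2 all-ones block appears), so Σ_i C(r_i, 2) ≤ C(82, 2) = 3321. By convexity Σ_i C(r_i, 2) ≥ 47·C(z/47, 2) = z(z − 47)/(2·47), giving z² − 47z − 47·82·81 ≤ 0 and hence z ≤ (1/2)[47 + √(2209 + 4·312174)] = (1/2)[47 + √1250905] ≈ (1/2)(47 + 1118.4386) = 582.7193.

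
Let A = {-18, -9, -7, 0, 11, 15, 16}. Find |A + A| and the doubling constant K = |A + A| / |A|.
K = |A + A| / |A| = 26/7

Enumerate A + A = {a + b : a, b ∈ A}. With |A| = 7, there are |A|^2 = 49 ordered sum pairs; collecting distinct values, A + A = {-36, -27, -25, -18, -16, -14, -9, -7, -3, -2, 0, 2, 4, 6, 7, 8, 9, 11, 15, 16, 22, 26, 27, 30, 31, 32}, so |A + A| = 26. Thus K = 26/7. For comparison, the minimum possible |A + A| over all 7-element sets is 2·7 − 1 = 13 (so min K = 13/7), attained only by arithmetic progressions.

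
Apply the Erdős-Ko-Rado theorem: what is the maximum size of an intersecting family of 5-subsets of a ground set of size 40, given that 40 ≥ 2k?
max |F| = C(39, 4) = 82251

Erdős-Ko-Rado (1961): when n ≥ 2k, max |F| = C(n−1, k−1). The bound is attained by the star {A : i ∈ A} for any fixed i ∈ [n]. Here C(40−1, 5−1) = C(39, 4) = 82251.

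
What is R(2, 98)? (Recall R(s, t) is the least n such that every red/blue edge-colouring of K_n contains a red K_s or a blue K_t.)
R(2, 98) = 98

R(2, k) = k for all k ≥ 2: in a 2-colouring of K_k, either some edge is red (a red K_2) or all edges are blue (a blue K_k). And K_{97} coloured all-blue has no blue K_98, so R(2, 98) > 97. Hence R(2, 98) = 98.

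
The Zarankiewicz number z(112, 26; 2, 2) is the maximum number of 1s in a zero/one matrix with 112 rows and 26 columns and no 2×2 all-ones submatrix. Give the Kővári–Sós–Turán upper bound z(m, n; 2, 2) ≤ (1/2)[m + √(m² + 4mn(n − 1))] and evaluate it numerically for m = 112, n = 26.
z(112, 26; 2, 2) ≤ (1/2)[112 + √(112² + 4·112·26·25)] = (1/2)[112 + √303744] = 331.5649

Kővári–Sós–Turán: let r_1, ..., r_112 be the row sums and z = Σ r_i the total number of 1s. Each pair of columns can share at most one row with both entries 1 (else a 2×2 all-ones block appears), so Σ_i C(r_i, 2) ≤ C(26, 2) = 325. By convexity Σ_i C(r_i, 2) ≥ 112·C(z/112, 2) = z(z − 112)/(2·112), giving z² − 112z − 112·26·25 ≤ 0 and hence z ≤ (1/2)[112 + √(12544 + 4·72800)] = (1/2)[112 + √303744] ≈ (1/2)(112 + 551.1297) = 331.5649.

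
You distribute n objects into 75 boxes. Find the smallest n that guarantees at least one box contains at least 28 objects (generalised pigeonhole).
n = (28 − 1)·75 + 1 = 2026

By the generalised pigeonhole principle, to guarantee some box contains ≥ r objects we need more than (r − 1) · k objects total. Threshold: n = (r − 1) · k + 1. With r = 28 and k = 75: n = 27 · 75 + 1 = 2025 + 1 = 2026. For n = 2025 = 27 · 75, we can put exactly 27 objects in every box, avoiding 28 in any single one — so 2026 is tight.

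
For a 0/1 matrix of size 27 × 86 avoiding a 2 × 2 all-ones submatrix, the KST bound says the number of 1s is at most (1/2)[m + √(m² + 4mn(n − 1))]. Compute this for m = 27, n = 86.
z(27, 86; 2, 2) ≤ (1/2)[27 + √(27² + 4·27·86·85)] = (1/2)[27 + √790209] = 457.9685

Kővári–Sós–Turán: let r_1, ..., r_27 be the row sums and z = Σ r_i the total number of 1s. Each pair of columns can share at most one row with both entries 1 (else a 2×2 all-ones block appears), so Σ_i C(r_i, 2) ≤ C(86, 2) = 3655. By convexity Σ_i C(r_i, 2) ≥ 27·C(z/27, 2) = z(z − 27)/(2·27), giving z² − 27z − 27·86·85 ≤ 0 and hence z ≤ (1/2)[27 + √(729 + 4·197370)] = (1/2)[27 + √790209] ≈ (1/2)(27 + 888.937) = 457.9685.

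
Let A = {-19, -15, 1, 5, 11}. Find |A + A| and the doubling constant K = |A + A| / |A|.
K = |A + A| / |A| = 14/5

Enumerate A + A = {a + b : a, b ∈ A}. With |A| = 5, there are |A|^2 = 25 ordered sum pairs; collecting distinct values, A + A = {-38, -34, -30, -18, -14, -10, -8, -4, 2, 6, 10, 12, 16, 22}, so |A + A| = 14. Thus K = 14/5. For comparison, the minimum possible |A + A| over all 5-element sets is 2·5 − 1 = 9 (so min K = 9/5), attained only by arithmetic progressions.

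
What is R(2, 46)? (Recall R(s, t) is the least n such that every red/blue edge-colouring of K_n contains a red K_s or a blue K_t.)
R(2, 46) = 46

R(2, k) = k for all k ≥ 2: in a 2-colouring of K_k, either some edge is red (a red K_2) or all edges are blue (a blue K_k). And K_{45} coloured all-blue has no blue K_46, so R(2, 46) > 45. Hence R(2, 46) = 46.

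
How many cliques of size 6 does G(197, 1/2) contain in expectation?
E[# K_6] = C(197, 6) · (1/2)^C(6, 2) = 75176946208 / 2^15 = 2349279569/1024 ≈ 2294218.329102

For each 6-subset S of vertices (there are C(197, 6) = 75176946208 such S), let X_S = 1 if S induces a K_6 (all C(6, 2) = 15 edges present). Then P(X_S = 1) = (1/2)^15 = 1/32768. By linearity of expectation, E[# K_6] = C(197, 6) · (1/2)^15 = 75176946208 / 32768 = 2349279569/1024 ≈ 2294218.329102.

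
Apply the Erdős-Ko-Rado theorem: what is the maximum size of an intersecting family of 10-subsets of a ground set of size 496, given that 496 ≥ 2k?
max |F| = C(495, 9) = 4570001593655282785

The Erdős-Ko-Rado theorem states: for n ≥ 2k, an intersecting family of k-subsets of an n-element set has size at most C(n − 1, k − 1), with equality for 'star' families {A ⊆ [n] : |A| = k, i ∈ A} (fix an element i). For n = 496, k = 10: C(495, 9) = 4570001593655282785.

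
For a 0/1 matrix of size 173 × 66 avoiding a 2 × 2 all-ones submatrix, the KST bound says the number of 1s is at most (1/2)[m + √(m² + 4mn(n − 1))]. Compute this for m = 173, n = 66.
z(173, 66; 2, 2) ≤ (1/2)[173 + √(173² + 4·173·66·65)] = (1/2)[173 + √2998609] = 952.3246

Kővári–Sós–Turán: let r_1, ..., r_173 be the row sums and z = Σ r_i the total number of 1s. Each pair of columns can share at most one row with both entries 1 (else a 2×2 all-ones block appears), so Σ_i C(r_i, 2) ≤ C(66, 2) = 2145. By convexity Σ_i C(r_i, 2) ≥ 173·C(z/173, 2) = z(z − 173)/(2·173), giving z² − 173z − 173·66·65 ≤ 0 and hence z ≤ (1/2)[173 + √(29929 + 4·742170)] = (1/2)[173 + √2998609] ≈ (1/2)(173 + 1731.6492) = 952.3246.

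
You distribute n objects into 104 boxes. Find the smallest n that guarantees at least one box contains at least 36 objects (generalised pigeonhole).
n = (36 − 1)·104 + 1 = 3641

By the generalised pigeonhole principle, to guarantee some box contains ≥ r objects we need more than (r − 1) · k objects total. Threshold: n = (r − 1) · k + 1. With r = 36 and k = 104: n = 35 · 104 + 1 = 3640 + 1 = 3641. For n = 3640 = 35 · 104, we can put exactly 35 objects in every box, avoiding 36 in any single one — so 3641 is tight.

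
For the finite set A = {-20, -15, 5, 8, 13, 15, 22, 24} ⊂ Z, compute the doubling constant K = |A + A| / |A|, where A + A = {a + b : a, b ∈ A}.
K = |A + A| / |A| = 33/8

Enumerate A + A = {a + b : a, b ∈ A}. With |A| = 8, there are |A|^2 = 64 ordered sum pairs; collecting distinct values, A + A = {-40, -35, -30, -15, -12, -10, -7, -5, -2, 0, 2, 4, 7, 9, 10, 13, 16, 18, 20, 21, 23, 26, 27, 28, 29, 30, 32, 35, 37, 39, 44, 46, 48}, so |A + A| = 33. Thus K = 33/8. For comparison, the minimum possible |A + A| over all 8-element sets is 2·8 − 1 = 15 (so min K = 15/8), attained only by arithmetic progressions.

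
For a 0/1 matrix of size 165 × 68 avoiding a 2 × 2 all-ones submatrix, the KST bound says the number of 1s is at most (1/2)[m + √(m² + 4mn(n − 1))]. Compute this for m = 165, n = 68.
z(165, 68; 2, 2) ≤ (1/2)[165 + √(165² + 4·165·68·67)] = (1/2)[165 + √3034185] = 953.4456

Kővári–Sós–Turán: let r_1, ..., r_165 be the row sums and z = Σ r_i the total number of 1s. Each pair of columns can share at most one row with both entries 1 (else a 2×2 all-ones block appears), so Σ_i C(r_i, 2) ≤ C(68, 2) = 2278. By convexity Σ_i C(r_i, 2) ≥ 165·C(z/165, 2) = z(z − 165)/(2·165), giving z² − 165z − 165·68·67 ≤ 0 and hence z ≤ (1/2)[165 + √(27225 + 4·751740)] = (1/2)[165 + √3034185] ≈ (1/2)(165 + 1741.8912) = 953.4456.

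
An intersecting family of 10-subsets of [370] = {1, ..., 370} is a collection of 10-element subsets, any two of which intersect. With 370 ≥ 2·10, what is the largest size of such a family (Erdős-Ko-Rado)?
max |F| = C(369, 9) = 316792540834038698

The Erdős-Ko-Rado theorem states: for n ≥ 2k, an intersecting family of k-subsets of an n-element set has size at most C(n − 1, k − 1), with equality for 'star' families {A ⊆ [n] : |A| = k, i ∈ A} (fix an element i). For n = 370, k = 10: C(369, 9) = 316792540834038698.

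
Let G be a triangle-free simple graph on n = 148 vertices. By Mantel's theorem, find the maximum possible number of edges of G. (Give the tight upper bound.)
ex(148, K_3) = ⌊148^2/4⌋ = 5476

Mantel (1907): a triangle-free graph on n vertices has at most ⌊n^2/4⌋ edges, with equality for the complete bipartite graph K_{⌊n/2⌋, ⌈n/2⌉}. For n = 148: ⌊148^2/4⌋ = ⌊21904/4⌋ = 5476. The extremal graph is K_{74, 74}, which has 74·74 = 5476 edges.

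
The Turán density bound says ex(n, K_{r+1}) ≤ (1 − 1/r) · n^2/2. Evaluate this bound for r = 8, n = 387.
Turán density bound = (7/8) · 387^2/2 = 1048383/16 ≈ 65523.9375

Turán's theorem: ex(n, K_{r+1}) is achieved by the complete r-partite Turán graph T(n, r) with parts as balanced as possible, and is at most (1 − 1/r) · n^2/2. For r = 8, n = 387: the density bound is (7/8) · 149769/2 = 1048383/16 ≈ 65523.9375. The integer-valued extremum is e(T(387, 8)) = 65523, which is strictly less than the density bound 1048383/16 since 8 ∤ 387 (the parts of T(387, 8) cannot all be equal).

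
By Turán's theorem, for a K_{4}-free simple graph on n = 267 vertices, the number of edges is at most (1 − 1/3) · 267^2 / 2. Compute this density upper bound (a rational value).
Turán density bound = (2/3) · 267^2/2 = 23763

Turán's theorem: ex(n, K_{r+1}) is achieved by the complete r-partite Turán graph T(n, r) with parts as balanced as possible, and is at most (1 − 1/r) · n^2/2. For r = 3, n = 267: the density bound is (2/3) · 71289/2 = 23763. Since 3 ∣ 267, the Turán graph T(267, 3) has parts of equal size 89, and its edge count e(T(267, 3)) = 23763 attains the density bound exactly.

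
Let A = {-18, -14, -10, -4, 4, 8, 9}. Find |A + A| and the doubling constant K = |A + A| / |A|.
K = |A + A| / |A| = 24/7

Enumerate A + A = {a + b : a, b ∈ A}. With |A| = 7, there are |A|^2 = 49 ordered sum pairs; collecting distinct values, A + A = {-36, -32, -28, -24, -22, -20, -18, -14, -10, -9, -8, -6, -5, -2, -1, 0, 4, 5, 8, 12, 13, 16, 17, 18}, so |A + A| = 24. Thus K = 24/7. For comparison, the minimum possible |A + A| over all 7-element sets is 2·7 − 1 = 13 (so min K = 13/7), attained only by arithmetic progressions.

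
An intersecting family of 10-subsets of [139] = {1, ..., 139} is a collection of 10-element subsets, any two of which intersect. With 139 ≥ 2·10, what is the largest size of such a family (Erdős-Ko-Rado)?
max |F| = C(138, 9) = 38322542634090

The Erdős-Ko-Rado theorem states: for n ≥ 2k, an intersecting family of k-subsets of an n-element set has size at most C(n − 1, k − 1), with equality for 'star' families {A ⊆ [n] : |A| = k, i ∈ A} (fix an element i). For n = 139, k = 10: C(138, 9) = 38322542634090.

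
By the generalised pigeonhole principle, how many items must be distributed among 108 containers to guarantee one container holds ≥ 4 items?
n = (4 − 1)·108 + 1 = 325

By the generalised pigeonhole principle, to guarantee some box contains ≥ r objects we need more than (r − 1) · k objects total. Threshold: n = (r − 1) · k + 1. With r = 4 and k = 108: n = 3 · 108 + 1 = 324 + 1 = 325. For n = 324 = 3 · 108, we can put exactly 3 objects in every box, avoiding 4 in any single one — so 325 is tight.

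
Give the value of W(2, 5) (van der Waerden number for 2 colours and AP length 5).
W(2, 5) = 178

This is a classical value, W(2, 5) = 178, established by combining an explicit 2-colouring of {1, ..., 177} with no monochromatic 5-AP (giving the lower bound W(2, 5) > 177) and a finite case analysis / exhaustive computer search showing every 2-colouring of {1, ..., 178} has such an AP.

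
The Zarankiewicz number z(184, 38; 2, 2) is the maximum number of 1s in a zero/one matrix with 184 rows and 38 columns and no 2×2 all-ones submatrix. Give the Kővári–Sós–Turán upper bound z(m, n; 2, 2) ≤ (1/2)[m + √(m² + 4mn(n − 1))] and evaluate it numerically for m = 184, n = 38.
z(184, 38; 2, 2) ≤ (1/2)[184 + √(184² + 4·184·38·37)] = (1/2)[184 + √1068672] = 608.883

Kővári–Sós–Turán: let r_1, ..., r_184 be the row sums and z = Σ r_i the total number of 1s. Each pair of columns can share at most one row with both entries 1 (else a 2×2 all-ones block appears), so Σ_i C(r_i, 2) ≤ C(38, 2) = 703. By convexity Σ_i C(r_i, 2) ≥ 184·C(z/184, 2) = z(z − 184)/(2·184), giving z² − 184z − 184·38·37 ≤ 0 and hence z ≤ (1/2)[184 + √(33856 + 4·258704)] = (1/2)[184 + √1068672] ≈ (1/2)(184 + 1033.7659) = 608.883.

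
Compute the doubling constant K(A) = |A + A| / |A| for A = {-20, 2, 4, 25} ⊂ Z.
K = |A + A| / |A| = 10/4 = 5/2

Enumerate A + A = {a + b : a, b ∈ A}. With |A| = 4, there are |A|^2 = 16 ordered sum pairs; collecting distinct values, A + A = {-40, -18, -16, 4, 5, 6, 8, 27, 29, 50}, so |A + A| = 10. Thus K = 10/4 = 5/2. For comparison, the minimum possible |A + A| over all 4-element sets is 2·4 − 1 = 7 (so min K = 7/4), attained only by arithmetic progressions.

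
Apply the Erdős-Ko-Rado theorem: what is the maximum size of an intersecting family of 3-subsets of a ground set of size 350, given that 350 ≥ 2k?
max |F| = C(349, 2) = 60726

Erdős-Ko-Rado (1961): when n ≥ 2k, max |F| = C(n−1, k−1). The bound is attained by the star {A : i ∈ A} for any fixed i ∈ [n]. Here C(350−1, 3−1) = C(349, 2) = 60726.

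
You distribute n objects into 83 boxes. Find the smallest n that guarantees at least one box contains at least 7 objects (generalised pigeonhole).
n = (7 − 1)·83 + 1 = 499

By the generalised pigeonhole principle, to guarantee some box contains ≥ r objects we need more than (r − 1) · k objects total. Threshold: n = (r − 1) · k + 1. With r = 7 and k = 83: n = 6 · 83 + 1 = 498 + 1 = 499. For n = 498 = 6 · 83, we can put exactly 6 objects in every box, avoiding 7 in any single one — so 499 is tight.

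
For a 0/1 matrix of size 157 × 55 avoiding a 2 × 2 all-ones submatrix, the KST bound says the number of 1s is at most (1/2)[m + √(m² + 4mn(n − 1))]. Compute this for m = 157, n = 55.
z(157, 55; 2, 2) ≤ (1/2)[157 + √(157² + 4·157·55·54)] = (1/2)[157 + √1889809] = 765.8516

Kővári–Sós–Turán: let r_1, ..., r_157 be the row sums and z = Σ r_i the total number of 1s. Each pair of columns can share at most one row with both entries 1 (else a 2×2 all-ones block appears), so Σ_i C(r_i, 2) ≤ C(55, 2) = 1485. By convexity Σ_i C(r_i, 2) ≥ 157·C(z/157, 2) = z(z − 157)/(2·157), giving z² − 157z − 157·55·54 ≤ 0 and hence z ≤ (1/2)[157 + √(24649 + 4·466290)] = (1/2)[157 + √1889809] ≈ (1/2)(157 + 1374.7032) = 765.8516.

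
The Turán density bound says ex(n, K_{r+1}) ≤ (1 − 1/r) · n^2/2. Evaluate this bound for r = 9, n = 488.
Turán density bound = (8/9) · 488^2/2 = 952576/9 ≈ 105841.7778

Turán's theorem: ex(n, K_{r+1}) is achieved by the complete r-partite Turán graph T(n, r) with parts as balanced as possible, and is at most (1 − 1/r) · n^2/2. For r = 9, n = 488: the density bound is (8/9) · 238144/2 = 952576/9 ≈ 105841.7778. The integer-valued extremum is e(T(488, 9)) = 105841, which is strictly less than the density bound 952576/9 since 9 ∤ 488 (the parts of T(488, 9) cannot all be equal).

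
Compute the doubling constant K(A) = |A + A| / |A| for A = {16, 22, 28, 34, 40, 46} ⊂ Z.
K = |A + A| / |A| = 11/6

Enumerate A + A = {a + b : a, b ∈ A}. With |A| = 6, there are |A|^2 = 36 ordered sum pairs; collecting distinct values, A + A = {32, 38, 44, 50, 56, 62, 68, 74, 80, 86, 92}, so |A + A| = 11. Thus K = 11/6. Here |A + A| = 2|A| − 1 = 11, the minimum possible — so K = 11/6 is minimal, which holds iff A is an arithmetic progression.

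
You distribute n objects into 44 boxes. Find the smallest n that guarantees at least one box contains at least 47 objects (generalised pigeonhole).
n = (47 − 1)·44 + 1 = 2025

By the generalised pigeonhole principle, to guarantee some box contains ≥ r objects we need more than (r − 1) · k objects total. Threshold: n = (r − 1) · k + 1. With r = 47 and k = 44: n = 46 · 44 + 1 = 2024 + 1 = 2025. For n = 2024 = 46 · 44, we can put exactly 46 objects in every box, avoiding 47 in any single one — so 2025 is tight.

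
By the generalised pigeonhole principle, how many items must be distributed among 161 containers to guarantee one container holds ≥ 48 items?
n = (48 − 1)·161 + 1 = 7568

By the generalised pigeonhole principle, to guarantee some box contains ≥ r objects we need more than (r − 1) · k objects total. Threshold: n = (r − 1) · k + 1. With r = 48 and k = 161: n = 47 · 161 + 1 = 7567 + 1 = 7568. For n = 7567 = 47 · 161, we can put exactly 47 objects in every box, avoiding 48 in any single one — so 7568 is tight.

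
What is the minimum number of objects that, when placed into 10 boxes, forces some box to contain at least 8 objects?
n = (8 − 1)·10 + 1 = 71

By the generalised pigeonhole principle, to guarantee some box contains ≥ r objects we need more than (r − 1) · k objects total. Threshold: n = (r − 1) · k + 1. With r = 8 and k = 10: n = 7 · 10 + 1 = 70 + 1 = 71. For n = 70 = 7 · 10, we can put exactly 7 objects in every box, avoiding 8 in any single one — so 71 is tight.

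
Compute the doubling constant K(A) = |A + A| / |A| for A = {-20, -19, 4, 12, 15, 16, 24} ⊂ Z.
K = |A + A| / |A| = 26/7

Enumerate A + A = {a + b : a, b ∈ A}. With |A| = 7, there are |A|^2 = 49 ordered sum pairs; collecting distinct values, A + A = {-40, -39, -38, -16, -15, -8, -7, -5, -4, -3, 4, 5, 8, 16, 19, 20, 24, 27, 28, 30, 31, 32, 36, 39, 40, 48}, so |A + A| = 26. Thus K = 26/7. For comparison, the minimum possible |A + A| over all 7-element sets is 2·7 − 1 = 13 (so min K = 13/7), attained only by arithmetic progressions.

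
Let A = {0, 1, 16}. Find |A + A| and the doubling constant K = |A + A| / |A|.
K = |A + A| / |A| = 6/3 = 2

Enumerate A + A = {a + b : a, b ∈ A}. With |A| = 3, there are |A|^2 = 9 ordered sum pairs; collecting distinct values, A + A = {0, 1, 2, 16, 17, 32}, so |A + A| = 6. Thus K = 6/3 = 2. For comparison, the minimum possible |A + A| over all 3-element sets is 2·3 − 1 = 5 (so min K = 5/3), attained only by arithmetic progressions.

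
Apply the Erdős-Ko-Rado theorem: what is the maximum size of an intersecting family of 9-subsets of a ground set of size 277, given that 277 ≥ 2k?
max |F| = C(276, 8) = 753856530505650

Erdős-Ko-Rado (1961): when n ≥ 2k, max |F| = C(n−1, k−1). The bound is attained by the star {A : i ∈ A} for any fixed i ∈ [n]. Here C(277−1, 9−1) = C(276, 8) = 753856530505650.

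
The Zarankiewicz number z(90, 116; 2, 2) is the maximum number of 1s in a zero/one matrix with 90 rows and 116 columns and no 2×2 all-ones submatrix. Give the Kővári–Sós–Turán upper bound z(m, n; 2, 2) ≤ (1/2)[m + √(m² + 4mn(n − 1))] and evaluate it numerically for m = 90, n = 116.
z(90, 116; 2, 2) ≤ (1/2)[90 + √(90² + 4·90·116·115)] = (1/2)[90 + √4810500] = 1141.6426

Kővári–Sós–Turán: let r_1, ..., r_90 be the row sums and z = Σ r_i the total number of 1s. Each pair of columns can share at most one row with both entries 1 (else a 2×2 all-ones block appears), so Σ_i C(r_i, 2) ≤ C(116, 2) = 6670. By convexity Σ_i C(r_i, 2) ≥ 90·C(z/90, 2) = z(z − 90)/(2·90), giving z² − 90z − 90·116·115 ≤ 0 and hence z ≤ (1/2)[90 + √(8100 + 4·1200600)] = (1/2)[90 + √4810500] ≈ (1/2)(90 + 2193.2852) = 1141.6426.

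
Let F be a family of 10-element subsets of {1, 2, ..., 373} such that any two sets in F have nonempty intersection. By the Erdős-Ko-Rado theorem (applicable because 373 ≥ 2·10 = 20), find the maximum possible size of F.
max |F| = C(372, 9) = 341013147552033320

Erdős-Ko-Rado (1961): when n ≥ 2k, max |F| = C(n−1, k−1). The bound is attained by the star {A : i ∈ A} for any fixed i ∈ [n]. Here C(373−1, 10−1) = C(372, 9) = 341013147552033320.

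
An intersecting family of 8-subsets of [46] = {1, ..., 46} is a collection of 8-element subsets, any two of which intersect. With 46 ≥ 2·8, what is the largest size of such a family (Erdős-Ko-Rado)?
max |F| = C(45, 7) = 45379620

Erdős-Ko-Rado (1961): when n ≥ 2k, max |F| = C(n−1, k−1). The bound is attained by the star {A : i ∈ A} for any fixed i ∈ [n]. Here C(46−1, 8−1) = C(45, 7) = 45379620.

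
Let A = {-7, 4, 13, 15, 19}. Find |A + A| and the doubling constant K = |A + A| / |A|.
K = |A + A| / |A| = 14/5

Enumerate A + A = {a + b : a, b ∈ A}. With |A| = 5, there are |A|^2 = 25 ordered sum pairs; collecting distinct values, A + A = {-14, -3, 6, 8, 12, 17, 19, 23, 26, 28, 30, 32, 34, 38}, so |A + A| = 14. Thus K = 14/5. For comparison, the minimum possible |A + A| over all 5-element sets is 2·5 − 1 = 9 (so min K = 9/5), attained only by arithmetic progressions.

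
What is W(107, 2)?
W(107, 2) = 107 + 1 = 108

A 2-term AP is any pair of integers, so a monochromatic 2-AP exists iff some colour is used at least twice. With 107 colours, the colouring i ↦ i on {1, ..., 107} uses each colour once, avoiding any monochromatic pair, so W(107, 2) > 107. For {1, ..., 108}, pigeonhole forces two integers of the same colour, which form a monochromatic 2-AP. Hence W(107, 2) = 108.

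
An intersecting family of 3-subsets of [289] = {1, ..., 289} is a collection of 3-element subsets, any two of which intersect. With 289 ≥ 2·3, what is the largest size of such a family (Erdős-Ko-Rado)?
max |F| = C(288, 2) = 41328

The Erdős-Ko-Rado theorem states: for n ≥ 2k, an intersecting family of k-subsets of an n-element set has size at most C(n − 1, k − 1), with equality for 'star' families {A ⊆ [n] : |A| = k, i ∈ A} (fix an element i). For n = 289, k = 3: C(288, 2) = 41328.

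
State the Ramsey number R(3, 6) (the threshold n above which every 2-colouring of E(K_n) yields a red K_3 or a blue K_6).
R(3, 6) = 18

Lower bound: an explicit 2-colouring of K_{17} (typically a Paley-type or other structured construction) avoids a red K_3 and a blue K_6, showing R(3, 6) > 17.
Upper bound: the simple Erdős–Szekeres recurrence only gives R(3, 6) ≤ 20; the tight bound R(3, 6) ≤ 18 requires a sharper case analysis (or computer search) of 2-colourings of K_{18}.
Hence R(3, 6) = 18.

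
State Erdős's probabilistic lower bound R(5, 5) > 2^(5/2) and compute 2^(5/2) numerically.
2^(5/2) = 5.6569; so R(5, 5) > 5.6569

Colour each edge of K_n uniformly at random with red/blue. The expected number of monochromatic K_5 is C(n, 5) · 2 · 2^(−C(5,2)). If C(n, 5) · 2^(1 − C(5,2)) < 1, then with positive probability no monochromatic K_5 exists, so R(5, 5) > n. The standard estimate C(n, 5) ≤ n^5/5! shows this inequality holds whenever n ≤ 2^(5/2) (since 5! · 2^(C(5,2) − 1) > 2^(5^2/2) ≥ n^5). Hence R(5, 5) > 2^(5/2) = 5.6569.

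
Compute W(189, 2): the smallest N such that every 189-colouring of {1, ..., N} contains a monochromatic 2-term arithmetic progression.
W(189, 2) = 189 + 1 = 190

A 2-term AP is any pair of integers, so a monochromatic 2-AP exists iff some colour is used at least twice. With 189 colours, the colouring i ↦ i on {1, ..., 189} uses each colour once, avoiding any monochromatic pair, so W(189, 2) > 189. For {1, ..., 190}, pigeonhole forces two integers of the same colour, which form a monochromatic 2-AP. Hence W(189, 2) = 190.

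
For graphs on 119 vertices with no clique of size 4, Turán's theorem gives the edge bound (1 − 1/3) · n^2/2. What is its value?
Turán density bound = (2/3) · 119^2/2 = 14161/3 ≈ 4720.3333

Turán's theorem: ex(n, K_{r+1}) is achieved by the complete r-partite Turán graph T(n, r) with parts as balanced as possible, and is at most (1 − 1/r) · n^2/2. For r = 3, n = 119: the density bound is (2/3) · 14161/2 = 14161/3 ≈ 4720.3333. The integer-valued extremum is e(T(119, 3)) = 4720, which is strictly less than the density bound 14161/3 since 3 ∤ 119 (the parts of T(119, 3) cannot all be equal).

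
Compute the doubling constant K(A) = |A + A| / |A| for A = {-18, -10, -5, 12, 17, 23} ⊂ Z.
K = |A + A| / |A| = 20/6 = 10/3

Enumerate A + A = {a + b : a, b ∈ A}. With |A| = 6, there are |A|^2 = 36 ordered sum pairs; collecting distinct values, A + A = {-36, -28, -23, -20, -15, -10, -6, -1, 2, 5, 7, 12, 13, 18, 24, 29, 34, 35, 40, 46}, so |A + A| = 20. Thus K = 20/6 = 10/3. For comparison, the minimum possible |A + A| over all 6-element sets is 2·6 − 1 = 11 (so min K = 11/6), attained only by arithmetic progressions.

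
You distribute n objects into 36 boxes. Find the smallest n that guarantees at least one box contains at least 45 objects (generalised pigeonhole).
n = (45 − 1)·36 + 1 = 1585

By the generalised pigeonhole principle, to guarantee some box contains ≥ r objects we need more than (r − 1) · k objects total. Threshold: n = (r − 1) · k + 1. With r = 45 and k = 36: n = 44 · 36 + 1 = 1584 + 1 = 1585. For n = 1584 = 44 · 36, we can put exactly 44 objects in every box, avoiding 45 in any single one — so 1585 is tight.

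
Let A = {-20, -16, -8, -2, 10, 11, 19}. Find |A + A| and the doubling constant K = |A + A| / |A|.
K = |A + A| / |A| = 26/7

Enumerate A + A = {a + b : a, b ∈ A}. With |A| = 7, there are |A|^2 = 49 ordered sum pairs; collecting distinct values, A + A = {-40, -36, -32, -28, -24, -22, -18, -16, -10, -9, -6, -5, -4, -1, 2, 3, 8, 9, 11, 17, 20, 21, 22, 29, 30, 38}, so |A + A| = 26. Thus K = 26/7. For comparison, the minimum possible |A + A| over all 7-element sets is 2·7 − 1 = 13 (so min K = 13/7), attained only by arithmetic progressions.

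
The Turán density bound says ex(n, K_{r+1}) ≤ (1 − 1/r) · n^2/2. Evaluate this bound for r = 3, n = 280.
Turán density bound = (2/3) · 280^2/2 = 78400/3 ≈ 26133.3333

Turán's theorem: ex(n, K_{r+1}) is achieved by the complete r-partite Turán graph T(n, r) with parts as balanced as possible, and is at most (1 − 1/r) · n^2/2. For r = 3, n = 280: the density bound is (2/3) · 78400/2 = 78400/3 ≈ 26133.3333. The integer-valued extremum is e(T(280, 3)) = 26133, which is strictly less than the density bound 78400/3 since 3 ∤ 280 (the parts of T(280, 3) cannot all be equal).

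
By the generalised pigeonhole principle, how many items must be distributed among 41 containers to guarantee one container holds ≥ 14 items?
n = (14 − 1)·41 + 1 = 534

By the generalised pigeonhole principle, to guarantee some box contains ≥ r objects we need more than (r − 1) · k objects total. Threshold: n = (r − 1) · k + 1. With r = 14 and k = 41: n = 13 · 41 + 1 = 533 + 1 = 534. For n = 533 = 13 · 41, we can put exactly 13 objects in every box, avoiding 14 in any single one — so 534 is tight.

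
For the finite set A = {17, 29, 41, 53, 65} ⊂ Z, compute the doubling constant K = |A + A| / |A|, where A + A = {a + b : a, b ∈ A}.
K = |A + A| / |A| = 9/5

Enumerate A + A = {a + b : a, b ∈ A}. With |A| = 5, there are |A|^2 = 25 ordered sum pairs; collecting distinct values, A + A = {34, 46, 58, 70, 82, 94, 106, 118, 130}, so |A + A| = 9. Thus K = 9/5. Here |A + A| = 2|A| − 1 = 9, the minimum possible — so K = 9/5 is minimal, which holds iff A is an arithmetic progression.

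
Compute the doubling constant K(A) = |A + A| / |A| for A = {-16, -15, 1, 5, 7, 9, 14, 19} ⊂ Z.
K = |A + A| / |A| = 33/8

Enumerate A + A = {a + b : a, b ∈ A}. With |A| = 8, there are |A|^2 = 64 ordered sum pairs; collecting distinct values, A + A = {-32, -31, -30, -15, -14, -11, -10, -9, -8, -7, -6, -2, -1, 2, 3, 4, 6, 8, 10, 12, 14, 15, 16, 18, 19, 20, 21, 23, 24, 26, 28, 33, 38}, so |A + A| = 33. Thus K = 33/8. For comparison, the minimum possible |A + A| over all 8-element sets is 2·8 − 1 = 15 (so min K = 15/8), attained only by arithmetic progressions.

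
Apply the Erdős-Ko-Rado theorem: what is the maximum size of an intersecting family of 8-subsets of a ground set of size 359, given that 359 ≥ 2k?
max |F| = C(358, 7) = 140967724113568

Erdős-Ko-Rado (1961): when n ≥ 2k, max |F| = C(n−1, k−1). The bound is attained by the star {A : i ∈ A} for any fixed i ∈ [n]. Here C(359−1, 8−1) = C(358, 7) = 140967724113568.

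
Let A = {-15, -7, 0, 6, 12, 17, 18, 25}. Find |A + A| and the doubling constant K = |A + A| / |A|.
K = |A + A| / |A| = 31/8

Enumerate A + A = {a + b : a, b ∈ A}. With |A| = 8, there are |A|^2 = 64 ordered sum pairs; collecting distinct values, A + A = {-30, -22, -15, -14, -9, -7, -3, -1, 0, 2, 3, 5, 6, 10, 11, 12, 17, 18, 23, 24, 25, 29, 30, 31, 34, 35, 36, 37, 42, 43, 50}, so |A + A| = 31. Thus K = 31/8. For comparison, the minimum possible |A + A| over all 8-element sets is 2·8 − 1 = 15 (so min K = 15/8), attained only by arithmetic progressions.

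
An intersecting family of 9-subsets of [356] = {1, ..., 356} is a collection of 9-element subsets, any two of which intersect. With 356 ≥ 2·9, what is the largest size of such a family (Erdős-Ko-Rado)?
max |F| = C(355, 8) = 5778409185677700

The Erdős-Ko-Rado theorem states: for n ≥ 2k, an intersecting family of k-subsets of an n-element set has size at most C(n − 1, k − 1), with equality for 'star' families {A ⊆ [n] : |A| = k, i ∈ A} (fix an element i). For n = 356, k = 9: C(355, 8) = 5778409185677700.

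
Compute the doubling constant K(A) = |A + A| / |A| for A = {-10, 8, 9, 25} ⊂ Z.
K = |A + A| / |A| = 10/4 = 5/2

Enumerate A + A = {a + b : a, b ∈ A}. With |A| = 4, there are |A|^2 = 16 ordered sum pairs; collecting distinct values, A + A = {-20, -2, -1, 15, 16, 17, 18, 33, 34, 50}, so |A + A| = 10. Thus K = 10/4 = 5/2. For comparison, the minimum possible |A + A| over all 4-element sets is 2·4 − 1 = 7 (so min K = 7/4), attained only by arithmetic progressions.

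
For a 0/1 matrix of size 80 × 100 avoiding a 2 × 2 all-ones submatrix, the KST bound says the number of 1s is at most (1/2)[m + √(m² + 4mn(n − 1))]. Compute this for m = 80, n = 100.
z(80, 100; 2, 2) ≤ (1/2)[80 + √(80² + 4·80·100·99)] = (1/2)[80 + √3174400] = 930.8423

Kővári–Sós–Turán: let r_1, ..., r_80 be the row sums and z = Σ r_i the total number of 1s. Each pair of columns can share at most one row with both entries 1 (else a 2×2 all-ones block appears), so Σ_i C(r_i, 2) ≤ C(100, 2) = 4950. By convexity Σ_i C(r_i, 2) ≥ 80·C(z/80, 2) = z(z − 80)/(2·80), giving z² − 80z − 80·100·99 ≤ 0 and hence z ≤ (1/2)[80 + √(6400 + 4·792000)] = (1/2)[80 + √3174400] ≈ (1/2)(80 + 1781.6846) = 930.8423.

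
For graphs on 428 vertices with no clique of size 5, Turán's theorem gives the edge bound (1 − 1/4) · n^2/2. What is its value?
Turán density bound = (3/4) · 428^2/2 = 68694

Turán's theorem: ex(n, K_{r+1}) is achieved by the complete r-partite Turán graph T(n, r) with parts as balanced as possible, and is at most (1 − 1/r) · n^2/2. For r = 4, n = 428: the density bound is (3/4) · 183184/2 = 68694. Since 4 ∣ 428, the Turán graph T(428, 4) has parts of equal size 107, and its edge count e(T(428, 4)) = 68694 attains the density bound exactly.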